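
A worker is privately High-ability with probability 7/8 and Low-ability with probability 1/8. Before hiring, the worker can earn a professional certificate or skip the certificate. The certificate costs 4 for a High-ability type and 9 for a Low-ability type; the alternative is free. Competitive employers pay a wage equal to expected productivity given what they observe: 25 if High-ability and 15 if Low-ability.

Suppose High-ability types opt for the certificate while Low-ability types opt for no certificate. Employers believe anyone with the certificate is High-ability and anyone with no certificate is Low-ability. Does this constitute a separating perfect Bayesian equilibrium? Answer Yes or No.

No

Under these beliefs, the certificate earns wage 25 and no certificate earns wage 15.
High-ability: the certificate nets 25 − 4 = 21; no certificate nets 15. High-ability prefers the certificate.
Low-ability: the certificate nets 25 − 9 = 16; no certificate nets 15. Low-ability would deviate to the certificate.
Low-ability has a profitable deviation, so the profile is not an equilibrium.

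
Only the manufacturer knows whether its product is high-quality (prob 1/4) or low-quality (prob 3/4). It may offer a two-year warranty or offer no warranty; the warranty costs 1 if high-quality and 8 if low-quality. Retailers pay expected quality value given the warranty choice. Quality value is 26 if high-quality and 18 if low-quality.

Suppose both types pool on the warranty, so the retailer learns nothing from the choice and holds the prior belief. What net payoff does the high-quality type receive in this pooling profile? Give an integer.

Pooled price = 1/4·26 + 3/4·18 = 20.
high-quality pays cost 1 for the warranty, so net payoff = 20 − 1 = 19.

19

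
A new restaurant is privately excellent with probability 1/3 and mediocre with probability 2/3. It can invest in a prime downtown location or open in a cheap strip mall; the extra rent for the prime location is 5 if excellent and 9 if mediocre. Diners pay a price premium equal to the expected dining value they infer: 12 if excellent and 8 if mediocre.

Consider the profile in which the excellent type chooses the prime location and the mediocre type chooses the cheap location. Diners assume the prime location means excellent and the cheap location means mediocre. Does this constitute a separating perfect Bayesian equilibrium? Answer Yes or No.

No

Under these beliefs, the prime location earns price premium 12 and the cheap location earns price premium 8.
excellent: the prime location nets 12 − 5 = 7; the cheap location nets 8. excellent would deviate to the cheap location.
mediocre: the prime location nets 12 − 9 = 3; the cheap location nets 8. mediocre prefers the cheap location.
excellent has a profitable deviation, so the profile is not an equilibrium.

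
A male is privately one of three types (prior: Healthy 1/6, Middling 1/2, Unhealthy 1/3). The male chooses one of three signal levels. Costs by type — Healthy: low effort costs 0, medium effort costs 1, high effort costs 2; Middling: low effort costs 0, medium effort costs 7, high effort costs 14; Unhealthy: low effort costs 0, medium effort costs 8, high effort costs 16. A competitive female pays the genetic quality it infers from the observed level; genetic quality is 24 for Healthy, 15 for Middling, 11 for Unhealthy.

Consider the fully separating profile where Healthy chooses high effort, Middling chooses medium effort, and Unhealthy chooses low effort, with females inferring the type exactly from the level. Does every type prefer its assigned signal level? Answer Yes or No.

Separating mating payoffs: high effort → 24, medium effort → 15, low effort → 11.
Healthy (assigned high effort): low effort: 11 − 0 = 11; medium effort: 15 − 1 = 14; high effort: 24 − 2 = 22. Healthy stays.
Middling (assigned medium effort): low effort: 11 − 0 = 11; medium effort: 15 − 7 = 8; high effort: 24 − 14 = 10. Middling prefers low effort.
Unhealthy (assigned low effort): low effort: 11 − 0 = 11; medium effort: 15 − 8 = 7; high effort: 24 − 16 = 8. Unhealthy stays.
At least one type deviates; the separating profile fails.

No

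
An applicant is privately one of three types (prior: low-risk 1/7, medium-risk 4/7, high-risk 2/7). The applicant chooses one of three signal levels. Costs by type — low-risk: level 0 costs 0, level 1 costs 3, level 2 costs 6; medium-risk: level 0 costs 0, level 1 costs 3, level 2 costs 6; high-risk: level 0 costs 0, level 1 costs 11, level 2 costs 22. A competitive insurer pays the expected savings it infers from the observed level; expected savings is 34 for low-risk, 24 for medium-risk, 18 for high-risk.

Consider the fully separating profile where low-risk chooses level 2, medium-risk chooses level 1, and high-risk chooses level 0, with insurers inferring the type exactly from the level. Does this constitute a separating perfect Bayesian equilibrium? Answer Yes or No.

Separating rebates: level 2 → 34, level 1 → 24, level 0 → 18.
low-risk (assigned level 2): level 0: 18 − 0 = 18; level 1: 24 − 3 = 21; level 2: 34 − 6 = 28. low-risk stays.
medium-risk (assigned level 1): level 0: 18 − 0 = 18; level 1: 24 − 3 = 21; level 2: 34 − 6 = 28. medium-risk prefers level 2.
high-risk (assigned level 0): level 0: 18 − 0 = 18; level 1: 24 − 11 = 13; level 2: 34 − 22 = 12. high-risk stays.
At least one type deviates; the separating profile fails.

No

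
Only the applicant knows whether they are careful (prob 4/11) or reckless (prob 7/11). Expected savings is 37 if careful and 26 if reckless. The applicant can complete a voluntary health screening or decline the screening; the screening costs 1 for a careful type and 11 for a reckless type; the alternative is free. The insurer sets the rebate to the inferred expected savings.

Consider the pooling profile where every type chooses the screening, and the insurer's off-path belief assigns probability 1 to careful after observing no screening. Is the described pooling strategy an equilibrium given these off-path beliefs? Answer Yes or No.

On path, the insurer holds the prior and pays 4/11·37 + 7/11·26 = 30. Off path (no screening), believing careful, it pays 37.
careful: the screening nets 30 − 1 = 29; no screening nets 37. careful would deviate.
reckless: the screening nets 30 − 11 = 19; no screening nets 37. reckless would deviate.
A type deviates, so pooling fails.

No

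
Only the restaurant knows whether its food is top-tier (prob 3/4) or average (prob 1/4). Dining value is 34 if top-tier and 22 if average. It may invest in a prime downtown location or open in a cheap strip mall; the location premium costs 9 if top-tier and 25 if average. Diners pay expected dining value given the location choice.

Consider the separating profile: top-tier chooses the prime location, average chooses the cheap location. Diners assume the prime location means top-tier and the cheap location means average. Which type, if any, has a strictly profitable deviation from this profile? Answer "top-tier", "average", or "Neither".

The prime location pays 34; the cheap location pays 22.
top-tier: assigned the prime location, nets 34 − 9 = 25; deviating to the cheap location nets 22.
average: assigned the cheap location, nets 22; deviating to the prime location nets 34 − 25 = 9.
Both types strictly prefer their assigned action; no profitable deviation.

Neither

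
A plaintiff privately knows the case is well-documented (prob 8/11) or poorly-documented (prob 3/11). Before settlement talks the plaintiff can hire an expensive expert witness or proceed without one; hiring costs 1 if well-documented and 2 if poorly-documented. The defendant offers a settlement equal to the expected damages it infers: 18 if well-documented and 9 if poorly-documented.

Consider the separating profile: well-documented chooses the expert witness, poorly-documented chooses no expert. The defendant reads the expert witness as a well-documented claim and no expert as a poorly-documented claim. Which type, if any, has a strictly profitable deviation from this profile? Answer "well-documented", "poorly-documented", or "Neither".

The expert witness pays 18; no expert pays 9.
well-documented: assigned the expert witness, nets 18 − 1 = 17; deviating to no expert nets 9.
poorly-documented: assigned no expert, nets 9; deviating to the expert witness nets 18 − 2 = 16.
The poorly-documented type gains 7 by deviating.

poorly-documented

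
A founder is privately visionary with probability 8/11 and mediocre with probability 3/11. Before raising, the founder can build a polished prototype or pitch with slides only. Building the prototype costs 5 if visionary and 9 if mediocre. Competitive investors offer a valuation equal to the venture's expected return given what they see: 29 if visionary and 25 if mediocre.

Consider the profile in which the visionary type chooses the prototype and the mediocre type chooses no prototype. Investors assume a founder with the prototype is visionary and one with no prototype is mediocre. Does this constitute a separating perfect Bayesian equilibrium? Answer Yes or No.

No

Under these beliefs, the prototype earns valuation 29 and no prototype earns valuation 25.
visionary: the prototype nets 29 − 5 = 24; no prototype nets 25. visionary would deviate to no prototype.
mediocre: the prototype nets 29 − 9 = 20; no prototype nets 25. mediocre prefers no prototype.
visionary has a profitable deviation, so the profile is not an equilibrium.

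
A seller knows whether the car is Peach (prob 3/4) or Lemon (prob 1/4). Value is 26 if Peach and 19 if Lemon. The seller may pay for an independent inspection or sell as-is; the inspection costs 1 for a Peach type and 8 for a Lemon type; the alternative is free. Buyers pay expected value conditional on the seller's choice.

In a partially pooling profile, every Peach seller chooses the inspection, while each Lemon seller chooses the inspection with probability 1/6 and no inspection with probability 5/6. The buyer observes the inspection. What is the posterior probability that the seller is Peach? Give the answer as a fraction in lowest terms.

18/19

P(the inspection) = (3/4)·1 + (1/4)·(1/6) = 19/24.
By Bayes' rule, P(Peach | the inspection) = (3/4) / (19/24) = 18/19.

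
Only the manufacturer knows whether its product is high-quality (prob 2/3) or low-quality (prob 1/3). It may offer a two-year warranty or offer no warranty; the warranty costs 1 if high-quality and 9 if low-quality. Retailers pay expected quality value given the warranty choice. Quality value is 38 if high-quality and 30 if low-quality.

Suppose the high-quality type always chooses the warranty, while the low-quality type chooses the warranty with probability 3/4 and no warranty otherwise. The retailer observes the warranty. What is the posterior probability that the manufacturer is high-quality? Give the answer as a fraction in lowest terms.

P(the warranty) = (2/3)·1 + (1/3)·(3/4) = 11/12.
By Bayes' rule, P(high-quality | the warranty) = (2/3) / (11/12) = 8/11.

8/11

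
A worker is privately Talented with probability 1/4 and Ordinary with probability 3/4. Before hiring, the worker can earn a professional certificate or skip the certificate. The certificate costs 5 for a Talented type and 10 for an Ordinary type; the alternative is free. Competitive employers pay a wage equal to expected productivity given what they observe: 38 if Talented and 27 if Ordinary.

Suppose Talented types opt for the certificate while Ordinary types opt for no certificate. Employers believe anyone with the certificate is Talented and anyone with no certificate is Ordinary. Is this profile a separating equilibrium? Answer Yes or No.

Under these beliefs, the certificate earns wage 38 and no certificate earns wage 27.
Talented: the certificate nets 38 − 5 = 33; no certificate nets 27. Talented prefers the certificate.
Ordinary: the certificate nets 38 − 10 = 28; no certificate nets 27. Ordinary would deviate to the certificate.
Ordinary has a profitable deviation, so the profile is not an equilibrium.

No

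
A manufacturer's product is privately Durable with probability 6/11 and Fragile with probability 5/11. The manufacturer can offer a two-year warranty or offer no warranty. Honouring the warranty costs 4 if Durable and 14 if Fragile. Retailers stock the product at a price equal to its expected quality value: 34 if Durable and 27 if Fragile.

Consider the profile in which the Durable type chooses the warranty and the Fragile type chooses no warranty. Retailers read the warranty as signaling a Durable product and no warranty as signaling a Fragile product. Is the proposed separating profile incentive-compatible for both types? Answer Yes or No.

Yes

Under these beliefs, the warranty earns price 34 and no warranty earns price 27.
Durable: the warranty nets 34 − 4 = 30; no warranty nets 27. Durable prefers the warranty.
Fragile: the warranty nets 34 − 14 = 20; no warranty nets 27. Fragile prefers no warranty.
Neither type deviates, so the separating profile is an equilibrium.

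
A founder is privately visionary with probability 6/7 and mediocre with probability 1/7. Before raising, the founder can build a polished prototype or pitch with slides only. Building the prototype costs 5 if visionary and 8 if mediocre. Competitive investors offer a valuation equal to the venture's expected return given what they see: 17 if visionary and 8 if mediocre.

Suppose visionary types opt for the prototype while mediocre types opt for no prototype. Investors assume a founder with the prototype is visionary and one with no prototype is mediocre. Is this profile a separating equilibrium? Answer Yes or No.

No

Under these beliefs, the prototype earns valuation 17 and no prototype earns valuation 8.
visionary: the prototype nets 17 − 5 = 12; no prototype nets 8. visionary prefers the prototype.
mediocre: the prototype nets 17 − 8 = 9; no prototype nets 8. mediocre would deviate to the prototype.
mediocre has a profitable deviation, so the profile is not an equilibrium.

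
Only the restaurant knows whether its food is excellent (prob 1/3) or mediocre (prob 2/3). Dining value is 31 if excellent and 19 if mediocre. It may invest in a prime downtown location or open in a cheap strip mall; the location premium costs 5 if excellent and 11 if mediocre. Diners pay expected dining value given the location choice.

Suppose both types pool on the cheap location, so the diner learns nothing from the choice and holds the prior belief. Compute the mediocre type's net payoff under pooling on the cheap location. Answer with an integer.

Pooled price premium = 1/3·31 + 2/3·19 = 23.
mediocre pays no cost for the cheap location, so net payoff = 23.

23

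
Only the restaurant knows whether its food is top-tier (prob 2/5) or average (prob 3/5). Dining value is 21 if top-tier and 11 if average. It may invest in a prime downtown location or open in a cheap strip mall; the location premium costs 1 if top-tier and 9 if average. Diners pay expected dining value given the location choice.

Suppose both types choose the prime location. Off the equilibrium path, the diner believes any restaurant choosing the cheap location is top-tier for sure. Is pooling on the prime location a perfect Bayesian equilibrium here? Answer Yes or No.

No

On path, the diner holds the prior and pays 2/5·21 + 3/5·11 = 15. Off path (the cheap location), believing top-tier, it pays 21.
top-tier: the prime location nets 15 − 1 = 14; the cheap location nets 21. top-tier would deviate.
average: the prime location nets 15 − 9 = 6; the cheap location nets 21. average would deviate.
A type deviates, so pooling fails.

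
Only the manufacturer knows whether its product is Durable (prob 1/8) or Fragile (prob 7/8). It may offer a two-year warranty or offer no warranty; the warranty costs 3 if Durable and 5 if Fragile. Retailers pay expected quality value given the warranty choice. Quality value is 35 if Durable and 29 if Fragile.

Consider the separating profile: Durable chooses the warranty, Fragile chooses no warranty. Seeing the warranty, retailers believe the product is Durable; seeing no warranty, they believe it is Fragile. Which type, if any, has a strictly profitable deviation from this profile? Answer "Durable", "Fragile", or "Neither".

The warranty pays 35; no warranty pays 29.
Durable: assigned the warranty, nets 35 − 3 = 32; deviating to no warranty nets 29.
Fragile: assigned no warranty, nets 29; deviating to the warranty nets 35 − 5 = 30.
The Fragile type gains 1 by deviating.

Fragile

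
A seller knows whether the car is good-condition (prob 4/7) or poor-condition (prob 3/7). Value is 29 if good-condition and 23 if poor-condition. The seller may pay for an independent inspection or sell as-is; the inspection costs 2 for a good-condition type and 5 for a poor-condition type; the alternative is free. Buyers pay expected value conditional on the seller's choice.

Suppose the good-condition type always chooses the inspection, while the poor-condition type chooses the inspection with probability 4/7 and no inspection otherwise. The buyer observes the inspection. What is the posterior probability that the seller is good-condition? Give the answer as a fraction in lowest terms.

7/10

P(the inspection) = (4/7)·1 + (3/7)·(4/7) = 40/49.
By Bayes' rule, P(good-condition | the inspection) = (4/7) / (40/49) = 7/10.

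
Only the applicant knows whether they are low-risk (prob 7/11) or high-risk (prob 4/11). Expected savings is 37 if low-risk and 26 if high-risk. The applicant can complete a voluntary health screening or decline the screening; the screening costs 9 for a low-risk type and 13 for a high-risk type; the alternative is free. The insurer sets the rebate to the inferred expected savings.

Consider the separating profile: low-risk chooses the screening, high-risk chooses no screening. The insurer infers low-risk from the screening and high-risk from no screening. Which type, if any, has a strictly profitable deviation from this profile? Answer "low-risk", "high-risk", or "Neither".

Neither

The screening pays 37; no screening pays 26.
low-risk: assigned the screening, nets 37 − 9 = 28; deviating to no screening nets 26.
high-risk: assigned no screening, nets 26; deviating to the screening nets 37 − 13 = 24.
Both types strictly prefer their assigned action; no profitable deviation.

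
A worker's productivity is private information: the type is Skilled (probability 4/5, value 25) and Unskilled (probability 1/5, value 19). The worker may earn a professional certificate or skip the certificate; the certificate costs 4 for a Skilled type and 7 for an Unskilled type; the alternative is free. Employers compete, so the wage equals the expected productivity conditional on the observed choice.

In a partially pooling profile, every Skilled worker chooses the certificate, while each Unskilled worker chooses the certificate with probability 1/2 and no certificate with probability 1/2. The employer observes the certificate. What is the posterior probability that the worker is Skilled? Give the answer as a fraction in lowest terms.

P(the certificate) = (4/5)·1 + (1/5)·(1/2) = 9/10.
By Bayes' rule, P(Skilled | the certificate) = (4/5) / (9/10) = 8/9.

8/9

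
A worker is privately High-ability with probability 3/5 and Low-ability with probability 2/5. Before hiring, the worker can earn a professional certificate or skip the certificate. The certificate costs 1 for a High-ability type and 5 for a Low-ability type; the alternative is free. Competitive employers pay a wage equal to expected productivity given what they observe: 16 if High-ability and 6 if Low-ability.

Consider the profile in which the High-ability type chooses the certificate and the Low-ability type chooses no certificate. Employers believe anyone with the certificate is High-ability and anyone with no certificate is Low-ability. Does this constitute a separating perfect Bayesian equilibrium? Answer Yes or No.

No

Under these beliefs, the certificate earns wage 16 and no certificate earns wage 6.
High-ability: the certificate nets 16 − 1 = 15; no certificate nets 6. High-ability prefers the certificate.
Low-ability: the certificate nets 16 − 5 = 11; no certificate nets 6. Low-ability would deviate to the certificate.
Low-ability has a profitable deviation, so the profile is not an equilibrium.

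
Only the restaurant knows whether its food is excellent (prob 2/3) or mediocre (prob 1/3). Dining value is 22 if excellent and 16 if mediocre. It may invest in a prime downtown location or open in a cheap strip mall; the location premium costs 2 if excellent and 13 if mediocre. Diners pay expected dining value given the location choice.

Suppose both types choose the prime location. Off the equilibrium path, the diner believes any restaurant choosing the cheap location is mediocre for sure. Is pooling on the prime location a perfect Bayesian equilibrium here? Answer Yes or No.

No

On path, the diner holds the prior and pays 2/3·22 + 1/3·16 = 20. Off path (the cheap location), believing mediocre, it pays 16.
excellent: the prime location nets 20 − 2 = 18; the cheap location nets 16. excellent stays.
mediocre: the prime location nets 20 − 13 = 7; the cheap location nets 16. mediocre would deviate.
A type deviates, so pooling fails.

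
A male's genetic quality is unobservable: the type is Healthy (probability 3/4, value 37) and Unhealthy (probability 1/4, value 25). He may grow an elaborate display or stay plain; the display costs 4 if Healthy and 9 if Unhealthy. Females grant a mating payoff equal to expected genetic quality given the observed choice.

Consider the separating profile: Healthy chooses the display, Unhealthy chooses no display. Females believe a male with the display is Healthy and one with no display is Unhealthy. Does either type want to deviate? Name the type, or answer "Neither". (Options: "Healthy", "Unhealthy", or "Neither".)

Unhealthy

The display pays 37; no display pays 25.
Healthy: assigned the display, nets 37 − 4 = 33; deviating to no display nets 25.
Unhealthy: assigned no display, nets 25; deviating to the display nets 37 − 9 = 28.
The Unhealthy type gains 3 by deviating.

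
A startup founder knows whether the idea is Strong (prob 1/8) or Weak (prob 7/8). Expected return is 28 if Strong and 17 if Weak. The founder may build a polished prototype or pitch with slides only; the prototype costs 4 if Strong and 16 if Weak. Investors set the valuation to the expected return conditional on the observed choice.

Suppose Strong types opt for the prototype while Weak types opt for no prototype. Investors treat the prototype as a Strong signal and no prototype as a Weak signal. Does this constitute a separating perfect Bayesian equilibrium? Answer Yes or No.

Yes

Under these beliefs, the prototype earns valuation 28 and no prototype earns valuation 17.
Strong: the prototype nets 28 − 4 = 24; no prototype nets 17. Strong prefers the prototype.
Weak: the prototype nets 28 − 16 = 12; no prototype nets 17. Weak prefers no prototype.
Neither type deviates, so the separating profile is an equilibrium.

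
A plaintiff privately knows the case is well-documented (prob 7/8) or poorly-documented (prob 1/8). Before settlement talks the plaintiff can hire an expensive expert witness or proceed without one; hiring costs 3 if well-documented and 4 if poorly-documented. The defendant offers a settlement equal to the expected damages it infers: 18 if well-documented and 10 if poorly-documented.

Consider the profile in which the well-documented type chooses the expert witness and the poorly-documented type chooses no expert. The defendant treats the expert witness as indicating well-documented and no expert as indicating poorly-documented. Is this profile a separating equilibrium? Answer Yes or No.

No

Under these beliefs, the expert witness earns settlement 18 and no expert earns settlement 10.
well-documented: the expert witness nets 18 − 3 = 15; no expert nets 10. well-documented prefers the expert witness.
poorly-documented: the expert witness nets 18 − 4 = 14; no expert nets 10. poorly-documented would deviate to the expert witness.
poorly-documented has a profitable deviation, so the profile is not an equilibrium.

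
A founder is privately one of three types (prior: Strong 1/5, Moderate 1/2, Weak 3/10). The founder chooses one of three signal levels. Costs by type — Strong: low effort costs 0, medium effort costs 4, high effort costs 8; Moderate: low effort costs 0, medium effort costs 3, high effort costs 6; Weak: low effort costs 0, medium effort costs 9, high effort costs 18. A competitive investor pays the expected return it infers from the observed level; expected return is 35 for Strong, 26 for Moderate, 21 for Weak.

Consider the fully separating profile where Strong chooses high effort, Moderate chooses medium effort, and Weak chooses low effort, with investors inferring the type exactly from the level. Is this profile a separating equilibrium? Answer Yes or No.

No

Separating valuations: high effort → 35, medium effort → 26, low effort → 21.
Strong (assigned high effort): low effort: 21 − 0 = 21; medium effort: 26 − 4 = 22; high effort: 35 − 8 = 27. Strong stays.
Moderate (assigned medium effort): low effort: 21 − 0 = 21; medium effort: 26 − 3 = 23; high effort: 35 − 6 = 29. Moderate prefers high effort.
Weak (assigned low effort): low effort: 21 − 0 = 21; medium effort: 26 − 9 = 17; high effort: 35 − 18 = 17. Weak stays.
At least one type deviates; the separating profile fails.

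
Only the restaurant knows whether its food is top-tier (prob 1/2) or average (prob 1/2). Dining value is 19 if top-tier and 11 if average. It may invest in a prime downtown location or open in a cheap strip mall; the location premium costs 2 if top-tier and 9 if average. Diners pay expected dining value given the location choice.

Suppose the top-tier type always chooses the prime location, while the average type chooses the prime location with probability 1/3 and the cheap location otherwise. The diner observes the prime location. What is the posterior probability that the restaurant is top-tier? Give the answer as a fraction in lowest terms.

3/4

P(the prime location) = (1/2)·1 + (1/2)·(1/3) = 2/3.
By Bayes' rule, P(top-tier | the prime location) = (1/2) / (2/3) = 3/4.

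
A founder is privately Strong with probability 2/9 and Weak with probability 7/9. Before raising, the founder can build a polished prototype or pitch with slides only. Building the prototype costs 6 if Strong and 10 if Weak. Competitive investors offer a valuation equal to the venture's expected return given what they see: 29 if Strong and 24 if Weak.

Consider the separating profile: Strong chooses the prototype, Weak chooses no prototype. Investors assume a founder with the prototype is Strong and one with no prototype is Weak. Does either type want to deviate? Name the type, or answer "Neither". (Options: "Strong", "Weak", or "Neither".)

Strong

The prototype pays 29; no prototype pays 24.
Strong: assigned the prototype, nets 29 − 6 = 23; deviating to no prototype nets 24.
Weak: assigned no prototype, nets 24; deviating to the prototype nets 29 − 10 = 19.
The Strong type gains 1 by deviating.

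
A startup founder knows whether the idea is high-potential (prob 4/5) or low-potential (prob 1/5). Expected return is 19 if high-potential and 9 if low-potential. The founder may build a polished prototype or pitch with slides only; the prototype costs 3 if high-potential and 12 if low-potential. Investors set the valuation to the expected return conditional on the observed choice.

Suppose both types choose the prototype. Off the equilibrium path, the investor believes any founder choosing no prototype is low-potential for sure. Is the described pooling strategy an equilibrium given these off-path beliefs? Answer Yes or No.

No

On path, the investor holds the prior and pays 4/5·19 + 1/5·9 = 17. Off path (no prototype), believing low-potential, it pays 9.
high-potential: the prototype nets 17 − 3 = 14; no prototype nets 9. high-potential stays.
low-potential: the prototype nets 17 − 12 = 5; no prototype nets 9. low-potential would deviate.
A type deviates, so pooling fails.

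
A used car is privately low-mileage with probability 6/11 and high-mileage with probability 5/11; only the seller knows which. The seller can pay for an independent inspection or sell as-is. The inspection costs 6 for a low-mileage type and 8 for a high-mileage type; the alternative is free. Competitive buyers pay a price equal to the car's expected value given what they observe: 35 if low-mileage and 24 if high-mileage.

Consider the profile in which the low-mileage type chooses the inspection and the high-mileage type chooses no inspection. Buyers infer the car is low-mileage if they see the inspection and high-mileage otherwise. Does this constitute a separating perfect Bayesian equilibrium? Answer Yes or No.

No

Under these beliefs, the inspection earns price 35 and no inspection earns price 24.
low-mileage: the inspection nets 35 − 6 = 29; no inspection nets 24. low-mileage prefers the inspection.
high-mileage: the inspection nets 35 − 8 = 27; no inspection nets 24. high-mileage would deviate to the inspection.
high-mileage has a profitable deviation, so the profile is not an equilibrium.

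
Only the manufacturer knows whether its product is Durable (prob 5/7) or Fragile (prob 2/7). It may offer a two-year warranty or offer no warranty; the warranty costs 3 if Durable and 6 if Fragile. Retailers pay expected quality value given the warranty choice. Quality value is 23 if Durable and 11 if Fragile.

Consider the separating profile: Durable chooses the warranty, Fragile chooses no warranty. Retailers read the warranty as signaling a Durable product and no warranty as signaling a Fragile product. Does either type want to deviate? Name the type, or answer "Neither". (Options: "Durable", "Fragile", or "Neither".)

The warranty pays 23; no warranty pays 11.
Durable: assigned the warranty, nets 23 − 3 = 20; deviating to no warranty nets 11.
Fragile: assigned no warranty, nets 11; deviating to the warranty nets 23 − 6 = 17.
The Fragile type gains 6 by deviating.

Fragile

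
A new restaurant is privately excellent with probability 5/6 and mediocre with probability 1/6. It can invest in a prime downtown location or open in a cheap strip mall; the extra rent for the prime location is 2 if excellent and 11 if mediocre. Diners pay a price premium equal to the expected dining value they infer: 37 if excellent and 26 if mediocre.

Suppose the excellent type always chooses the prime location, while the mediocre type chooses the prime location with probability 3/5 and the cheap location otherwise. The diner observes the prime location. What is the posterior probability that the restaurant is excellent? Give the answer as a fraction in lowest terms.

P(the prime location) = (5/6)·1 + (1/6)·(3/5) = 14/15.
By Bayes' rule, P(excellent | the prime location) = (5/6) / (14/15) = 25/28.

25/28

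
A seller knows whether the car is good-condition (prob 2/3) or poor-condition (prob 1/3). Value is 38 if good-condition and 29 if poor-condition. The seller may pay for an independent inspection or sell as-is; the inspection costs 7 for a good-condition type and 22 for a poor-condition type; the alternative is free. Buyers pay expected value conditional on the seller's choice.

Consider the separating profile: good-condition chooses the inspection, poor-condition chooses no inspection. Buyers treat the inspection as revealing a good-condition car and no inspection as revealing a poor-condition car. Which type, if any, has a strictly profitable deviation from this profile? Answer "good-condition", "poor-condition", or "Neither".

Neither

The inspection pays 38; no inspection pays 29.
good-condition: assigned the inspection, nets 38 − 7 = 31; deviating to no inspection nets 29.
poor-condition: assigned no inspection, nets 29; deviating to the inspection nets 38 − 22 = 16.
Both types strictly prefer their assigned action; no profitable deviation.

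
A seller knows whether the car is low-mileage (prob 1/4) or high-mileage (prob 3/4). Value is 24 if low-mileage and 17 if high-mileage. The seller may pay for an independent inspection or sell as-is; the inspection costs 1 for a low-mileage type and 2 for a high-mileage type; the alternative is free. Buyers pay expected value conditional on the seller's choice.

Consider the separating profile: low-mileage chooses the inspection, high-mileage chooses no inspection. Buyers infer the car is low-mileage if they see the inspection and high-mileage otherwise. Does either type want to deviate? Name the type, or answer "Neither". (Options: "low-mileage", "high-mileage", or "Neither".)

The inspection pays 24; no inspection pays 17.
low-mileage: assigned the inspection, nets 24 − 1 = 23; deviating to no inspection nets 17.
high-mileage: assigned no inspection, nets 17; deviating to the inspection nets 24 − 2 = 22.
The high-mileage type gains 5 by deviating.

high-mileage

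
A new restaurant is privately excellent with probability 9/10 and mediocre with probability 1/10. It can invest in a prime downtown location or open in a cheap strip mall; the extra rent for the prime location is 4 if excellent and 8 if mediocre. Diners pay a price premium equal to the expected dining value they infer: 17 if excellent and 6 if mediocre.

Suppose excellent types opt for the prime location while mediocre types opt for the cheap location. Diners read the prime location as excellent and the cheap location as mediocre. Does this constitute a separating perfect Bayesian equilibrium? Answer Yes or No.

Under these beliefs, the prime location earns price premium 17 and the cheap location earns price premium 6.
excellent: the prime location nets 17 − 4 = 13; the cheap location nets 6. excellent prefers the prime location.
mediocre: the prime location nets 17 − 8 = 9; the cheap location nets 6. mediocre would deviate to the prime location.
mediocre has a profitable deviation, so the profile is not an equilibrium.

No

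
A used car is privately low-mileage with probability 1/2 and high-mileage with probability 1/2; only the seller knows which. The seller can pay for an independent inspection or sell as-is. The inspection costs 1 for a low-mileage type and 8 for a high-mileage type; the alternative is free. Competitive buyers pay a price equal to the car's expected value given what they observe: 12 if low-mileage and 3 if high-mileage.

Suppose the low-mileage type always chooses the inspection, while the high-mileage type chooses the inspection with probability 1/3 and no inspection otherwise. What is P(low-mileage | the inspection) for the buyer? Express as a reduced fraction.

3/4

P(the inspection) = (1/2)·1 + (1/2)·(1/3) = 2/3.
By Bayes' rule, P(low-mileage | the inspection) = (1/2) / (2/3) = 3/4.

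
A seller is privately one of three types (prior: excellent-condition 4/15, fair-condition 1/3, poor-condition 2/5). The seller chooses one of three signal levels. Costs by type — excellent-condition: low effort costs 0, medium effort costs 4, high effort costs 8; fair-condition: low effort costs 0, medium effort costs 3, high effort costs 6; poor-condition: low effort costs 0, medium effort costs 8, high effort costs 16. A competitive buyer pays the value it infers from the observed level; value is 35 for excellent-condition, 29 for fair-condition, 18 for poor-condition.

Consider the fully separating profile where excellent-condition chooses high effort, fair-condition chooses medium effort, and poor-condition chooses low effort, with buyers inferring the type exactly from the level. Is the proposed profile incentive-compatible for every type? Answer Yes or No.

No

Separating prices: high effort → 35, medium effort → 29, low effort → 18.
excellent-condition (assigned high effort): low effort: 18 − 0 = 18; medium effort: 29 − 4 = 25; high effort: 35 − 8 = 27. excellent-condition stays.
fair-condition (assigned medium effort): low effort: 18 − 0 = 18; medium effort: 29 − 3 = 26; high effort: 35 − 6 = 29. fair-condition prefers high effort.
poor-condition (assigned low effort): low effort: 18 − 0 = 18; medium effort: 29 − 8 = 21; high effort: 35 − 16 = 19. poor-condition prefers medium effort.
At least one type deviates; the separating profile fails.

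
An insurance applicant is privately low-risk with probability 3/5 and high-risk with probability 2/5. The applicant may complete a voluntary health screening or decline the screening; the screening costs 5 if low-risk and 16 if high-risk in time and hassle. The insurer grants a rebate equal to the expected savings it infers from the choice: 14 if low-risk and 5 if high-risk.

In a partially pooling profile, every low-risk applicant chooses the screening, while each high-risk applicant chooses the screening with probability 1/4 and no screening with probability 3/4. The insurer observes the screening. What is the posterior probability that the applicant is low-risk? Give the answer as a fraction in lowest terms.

P(the screening) = (3/5)·1 + (2/5)·(1/4) = 7/10.
By Bayes' rule, P(low-risk | the screening) = (3/5) / (7/10) = 6/7.

6/7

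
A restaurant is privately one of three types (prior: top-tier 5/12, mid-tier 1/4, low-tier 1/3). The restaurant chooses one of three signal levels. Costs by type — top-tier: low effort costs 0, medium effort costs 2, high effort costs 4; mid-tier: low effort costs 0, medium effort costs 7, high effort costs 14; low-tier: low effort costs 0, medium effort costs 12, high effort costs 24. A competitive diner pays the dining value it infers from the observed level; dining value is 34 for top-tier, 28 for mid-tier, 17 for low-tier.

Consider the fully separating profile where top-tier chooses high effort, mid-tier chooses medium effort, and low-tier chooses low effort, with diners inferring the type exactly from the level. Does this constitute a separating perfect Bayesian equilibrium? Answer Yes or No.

Separating price premiums: high effort → 34, medium effort → 28, low effort → 17.
top-tier (assigned high effort): low effort: 17 − 0 = 17; medium effort: 28 − 2 = 26; high effort: 34 − 4 = 30. top-tier stays.
mid-tier (assigned medium effort): low effort: 17 − 0 = 17; medium effort: 28 − 7 = 21; high effort: 34 − 14 = 20. mid-tier stays.
low-tier (assigned low effort): low effort: 17 − 0 = 17; medium effort: 28 − 12 = 16; high effort: 34 − 24 = 10. low-tier stays.
Every type prefers its assigned level; separation holds.

Yes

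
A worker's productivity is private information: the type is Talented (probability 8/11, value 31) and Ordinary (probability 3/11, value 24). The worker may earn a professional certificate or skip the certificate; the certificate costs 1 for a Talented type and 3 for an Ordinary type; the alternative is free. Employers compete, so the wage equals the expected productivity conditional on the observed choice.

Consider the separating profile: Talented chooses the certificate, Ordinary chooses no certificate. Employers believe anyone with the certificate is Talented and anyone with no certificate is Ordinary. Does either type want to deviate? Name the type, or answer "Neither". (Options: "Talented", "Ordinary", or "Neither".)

Ordinary

The certificate pays 31; no certificate pays 24.
Talented: assigned the certificate, nets 31 − 1 = 30; deviating to no certificate nets 24.
Ordinary: assigned no certificate, nets 24; deviating to the certificate nets 31 − 3 = 28.
The Ordinary type gains 4 by deviating.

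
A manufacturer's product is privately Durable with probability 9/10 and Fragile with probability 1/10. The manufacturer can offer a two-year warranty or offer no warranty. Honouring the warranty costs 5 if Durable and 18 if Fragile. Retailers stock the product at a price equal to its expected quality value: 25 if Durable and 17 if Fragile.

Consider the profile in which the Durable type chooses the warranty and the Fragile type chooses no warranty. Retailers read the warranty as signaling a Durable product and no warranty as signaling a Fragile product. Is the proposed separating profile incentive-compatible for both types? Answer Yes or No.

Under these beliefs, the warranty earns price 25 and no warranty earns price 17.
Durable: the warranty nets 25 − 5 = 20; no warranty nets 17. Durable prefers the warranty.
Fragile: the warranty nets 25 − 18 = 7; no warranty nets 17. Fragile prefers no warranty.
Neither type deviates, so the separating profile is an equilibrium.

Yes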